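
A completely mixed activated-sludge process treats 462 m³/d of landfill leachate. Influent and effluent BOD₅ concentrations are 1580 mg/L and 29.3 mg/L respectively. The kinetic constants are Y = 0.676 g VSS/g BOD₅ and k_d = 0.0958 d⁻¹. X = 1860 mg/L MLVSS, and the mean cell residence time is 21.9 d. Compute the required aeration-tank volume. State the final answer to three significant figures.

V ≈ 1840 m³

Rearranging the biomass balance for a CMAS with decay, V = Y·Q·ΔS·θ_c / [X·(1+k_d θ_c)] = 0.676 × 462 × (1580 − 29.3) × 21.9 / [1860 × (1 + 0.0958 × 21.9)] = 1.06×10^7 / 5762 = 1841 m³.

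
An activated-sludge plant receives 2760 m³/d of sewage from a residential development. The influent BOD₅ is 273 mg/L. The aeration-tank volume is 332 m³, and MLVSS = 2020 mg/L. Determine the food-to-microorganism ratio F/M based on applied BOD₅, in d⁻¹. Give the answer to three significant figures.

F/M ≈ 1.12 d⁻¹

F/M = Q·S₀ / (V·X) = 2760 × 273 / (332.0 × 2020) = 1.124 g BOD₅·(g VSS·d)⁻¹.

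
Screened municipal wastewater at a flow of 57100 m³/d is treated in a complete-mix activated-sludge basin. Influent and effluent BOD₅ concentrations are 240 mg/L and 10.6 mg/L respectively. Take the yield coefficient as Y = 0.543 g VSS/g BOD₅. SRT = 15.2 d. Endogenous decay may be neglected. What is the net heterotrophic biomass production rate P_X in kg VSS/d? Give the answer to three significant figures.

With endogenous decay neglected, the observed yield equals the true yield: Y_obs = Y = 0.543 g VSS/g BOD₅.
Q·(S₀ − S) = 57100 × (240 − 10.6) × 10⁻³ = 13099 kg/d removed.
P_X = Y_obs · Q(S₀ − S) = 0.5430 × 13099 = 7113 kg VSS/d.

P_X ≈ 7110 kg VSS/d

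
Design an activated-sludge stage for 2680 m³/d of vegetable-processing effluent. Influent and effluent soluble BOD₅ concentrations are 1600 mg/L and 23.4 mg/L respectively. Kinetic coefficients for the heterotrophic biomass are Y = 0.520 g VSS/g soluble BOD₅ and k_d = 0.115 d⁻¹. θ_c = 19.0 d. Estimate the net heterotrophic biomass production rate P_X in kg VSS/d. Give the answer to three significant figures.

Y_obs = Y / (1 + k_d θ_c) = 0.520 / (1 + 0.115 × 19.0) = 0.520 / 3.185 = 0.1633.
Substrate removed = Q·(S₀ − S) = 2680 m³/d × (1600 − 23.4) g/m³ = 4.23×10^6 g/d = 4225 kg/d.
P_X = Y_obs · Q(S₀ − S) = 0.1633 × 4225 = 689.8 kg VSS/d.

P_X ≈ 690 kg VSS/d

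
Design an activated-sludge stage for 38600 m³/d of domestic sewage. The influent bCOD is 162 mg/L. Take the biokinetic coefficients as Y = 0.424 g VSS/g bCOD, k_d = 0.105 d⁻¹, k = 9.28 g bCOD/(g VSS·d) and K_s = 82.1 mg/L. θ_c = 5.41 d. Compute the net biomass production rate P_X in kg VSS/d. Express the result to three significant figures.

From the Monod/SRT balance for a CMAS, S = K_s·(1+k_d θ_c)/[θ_c·(Y k − k_d) − 1] = 82.1 × (1 + 0.105 × 5.41) / [5.41 × (0.424 × 9.28 − 0.105) − 1] = 128.7 / 19.72 = 6.529 mg/L.
Y_obs = Y / (1 + k_d θ_c) = 0.424 / (1 + 0.105 × 5.41) = 0.424 / 1.568 = 0.2704.
Substrate removed = Q·(S₀ − S) = 38600 m³/d × (162 − 6.53) g/m³ = 6×10^6 g/d = 6001 kg/d.
So the net sludge growth is P_X = 0.2704 × 6001 = 1623 kg VSS/d.

P_X ≈ 1620 kg VSS/d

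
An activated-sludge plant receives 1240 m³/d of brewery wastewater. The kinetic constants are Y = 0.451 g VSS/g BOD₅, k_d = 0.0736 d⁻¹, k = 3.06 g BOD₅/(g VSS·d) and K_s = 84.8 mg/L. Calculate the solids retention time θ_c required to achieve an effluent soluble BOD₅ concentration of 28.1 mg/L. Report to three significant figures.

θ_c ≈ 3.71 d

At the target effluent, Y k S/(K_s+S) = 0.451×3.06×28.1/112.9 = 0.3435 d⁻¹.
θ_c = 1/(μ − k_d) = 1/(0.3435 − 0.0736) = 1/0.2699 = 3.705 d.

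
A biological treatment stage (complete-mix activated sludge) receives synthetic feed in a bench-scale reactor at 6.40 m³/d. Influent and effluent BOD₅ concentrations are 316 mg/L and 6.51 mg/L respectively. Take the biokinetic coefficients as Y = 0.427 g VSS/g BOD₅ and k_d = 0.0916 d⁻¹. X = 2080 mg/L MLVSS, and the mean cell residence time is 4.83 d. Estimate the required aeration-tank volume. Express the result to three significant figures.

Rearranging the biomass balance for a CMAS with decay, V = Y·Q·ΔS·θ_c / [X·(1+k_d θ_c)] = 0.427 × 6.40 × (316 − 6.51) × 4.83 / [2080 × (1 + 0.0916 × 4.83)] = 4.09×10^3 / 3000 = 1.362 m³.

V ≈ 1.36 m³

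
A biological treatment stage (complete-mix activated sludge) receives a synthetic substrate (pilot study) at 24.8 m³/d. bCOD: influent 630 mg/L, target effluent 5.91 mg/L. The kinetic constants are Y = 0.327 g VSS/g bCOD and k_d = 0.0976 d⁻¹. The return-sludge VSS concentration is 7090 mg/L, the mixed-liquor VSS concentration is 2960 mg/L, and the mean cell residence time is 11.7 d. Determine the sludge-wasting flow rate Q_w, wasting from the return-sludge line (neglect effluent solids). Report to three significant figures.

Steady-state biomass mass balance: V·X·(1 + k_d·θ_c) = Y·Q·(S₀ − S)·θ_c, so V = 0.327 × 24.8 × (630 − 5.91) × 11.7 / [2960 × (1 + 0.0976 × 11.7)] = 5.92×10^4 / 6340 = 9.340 m³.
Wasting from the return line (neglecting effluent solids): Q_w = V·X / (θ_c·X_r) = 9.340 × 2960 / (11.7 × 7090) = 0.3333 m³/d.

Q_w ≈ 0.333 m³/d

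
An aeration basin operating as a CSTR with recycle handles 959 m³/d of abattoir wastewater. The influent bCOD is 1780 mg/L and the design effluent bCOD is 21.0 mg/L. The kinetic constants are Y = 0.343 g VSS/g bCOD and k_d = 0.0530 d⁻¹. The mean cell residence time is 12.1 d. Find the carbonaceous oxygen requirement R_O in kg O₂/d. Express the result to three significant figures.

Y_obs = Y / (1 + k_d θ_c) = 0.343 / (1 + 0.0530 × 12.1) = 0.343 / 1.641 = 0.2090.
ΔS = 1780 − 21.0 = 1759 mg/L, so the substrate removal rate is 959 × 1759/1000 = 1687 kg bCOD/d.
Net sludge production P_X = 0.2090 × 1687 = 352.5 kg VSS/d.
R_O = Q·(S₀ − S) − 1.42·P_X = 1687 − 1.42 × 352.5 = 1186 kg O₂/d.

R_O ≈ 1190 kg O₂/d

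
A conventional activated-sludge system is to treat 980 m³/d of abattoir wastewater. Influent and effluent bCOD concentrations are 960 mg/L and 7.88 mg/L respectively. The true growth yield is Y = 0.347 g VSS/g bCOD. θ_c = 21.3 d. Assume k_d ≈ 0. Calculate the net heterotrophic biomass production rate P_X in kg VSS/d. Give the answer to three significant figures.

Since k_d ≈ 0, Y_obs = Y = 0.347 g VSS/g bCOD.
Mass of bCOD removed per day: Q(S₀ − S) = 980 × 952.1 g/m³ = 933.1 kg/d.
So the net sludge growth is P_X = 0.3470 × 933.1 = 323.8 kg VSS/d.

P_X ≈ 324 kg VSS/d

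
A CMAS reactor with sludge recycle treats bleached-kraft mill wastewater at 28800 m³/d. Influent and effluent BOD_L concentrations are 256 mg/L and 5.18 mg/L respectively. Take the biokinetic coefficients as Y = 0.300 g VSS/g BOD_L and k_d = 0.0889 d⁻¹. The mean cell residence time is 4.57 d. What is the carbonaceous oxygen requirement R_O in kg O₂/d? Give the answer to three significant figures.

Observed yield with endogenous decay: Y_obs = Y / (1 + k_d·θ_c) = 0.300 / (1 + 0.0889 × 4.57) = 0.300 / 1.406 = 0.2133 g VSS/g BOD_L.
ΔS = 256 − 5.18 = 250.8 mg/L, so the substrate removal rate is 28800 × 250.8/1000 = 7224 kg BOD_L/d.
P_X = Y_obs·Q·(S₀ − S) = 0.2133 × 7224 = 1541 kg VSS/d.
R_O = Q·ΔS − 1.42 P_X = 7224 − 2188 = 5035 kg O₂/d.

R_O ≈ 5040 kg O₂/d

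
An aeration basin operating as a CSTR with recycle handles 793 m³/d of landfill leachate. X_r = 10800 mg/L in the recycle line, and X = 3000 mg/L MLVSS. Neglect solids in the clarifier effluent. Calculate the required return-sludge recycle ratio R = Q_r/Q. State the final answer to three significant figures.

Solids balance on the clarifier gives (1+R)X = R·X_r, so R = X/(X_r − X) = 3000 / (10800 − 3000) = 0.3846.

R ≈ 0.385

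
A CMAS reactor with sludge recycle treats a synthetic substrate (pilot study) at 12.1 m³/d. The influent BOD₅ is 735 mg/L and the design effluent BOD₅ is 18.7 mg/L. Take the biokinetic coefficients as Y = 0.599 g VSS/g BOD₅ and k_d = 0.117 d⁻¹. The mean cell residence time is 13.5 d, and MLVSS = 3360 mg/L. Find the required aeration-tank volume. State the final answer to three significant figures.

V ≈ 8.09 m³

From the SRT design equation V = Y Q (S₀−S) θ_c / [X (1 + k_d θ_c)] = 0.599 × 12.1 × (735 − 18.7) × 13.5 / [3360 × (1 + 0.117 × 13.5)] = 7.01×10^4 / 8667 = 8.087 m³.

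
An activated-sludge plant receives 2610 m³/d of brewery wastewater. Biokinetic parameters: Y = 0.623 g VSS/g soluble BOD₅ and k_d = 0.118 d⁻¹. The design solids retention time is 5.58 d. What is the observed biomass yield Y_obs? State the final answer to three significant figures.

Correct the yield for decay: Y_obs = Y/(1 + k_d θ_c) = 0.623 / (1 + 0.118 × 5.58) = 0.623 / 1.658 = 0.3757.

Y_obs ≈ 0.376 g VSS/g soluble BOD₅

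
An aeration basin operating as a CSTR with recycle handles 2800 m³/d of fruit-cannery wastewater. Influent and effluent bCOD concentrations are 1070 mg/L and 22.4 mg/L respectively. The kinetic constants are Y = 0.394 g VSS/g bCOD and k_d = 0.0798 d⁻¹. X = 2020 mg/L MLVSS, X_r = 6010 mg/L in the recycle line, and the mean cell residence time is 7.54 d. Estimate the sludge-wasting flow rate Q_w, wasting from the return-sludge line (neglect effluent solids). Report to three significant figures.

Q_w ≈ 120 m³/d

Rearranging the biomass balance for a CMAS with decay, V = Y·Q·ΔS·θ_c / [X·(1+k_d θ_c)] = 0.394 × 2800 × (1070 − 22.4) × 7.54 / [2020 × (1 + 0.0798 × 7.54)] = 8.71×10^6 / 3235 = 2693 m³.
Q_w = (V·X)/(θ_c X_r) = 2693 × 2020 / (7.54 × 6010) = 120.1 m³/d.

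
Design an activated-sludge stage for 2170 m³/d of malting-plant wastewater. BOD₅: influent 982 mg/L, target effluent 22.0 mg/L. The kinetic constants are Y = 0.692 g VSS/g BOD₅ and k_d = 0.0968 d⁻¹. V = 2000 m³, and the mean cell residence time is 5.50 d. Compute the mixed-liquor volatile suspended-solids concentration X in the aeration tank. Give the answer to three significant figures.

From V·X·(1 + k_d·θ_c) = Y·Q·(S₀ − S)·θ_c: X = 0.692 × 2170 × (982 − 22.0) × 5.50 / [2000 × (1 + 0.0968 × 5.50)] = 2587 mg/L.

X ≈ 2590 mg/L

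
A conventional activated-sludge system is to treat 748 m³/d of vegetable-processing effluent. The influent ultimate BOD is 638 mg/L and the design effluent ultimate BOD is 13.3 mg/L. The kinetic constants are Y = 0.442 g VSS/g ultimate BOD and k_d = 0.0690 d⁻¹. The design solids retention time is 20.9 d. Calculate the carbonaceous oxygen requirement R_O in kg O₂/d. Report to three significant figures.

R_O ≈ 347 kg O₂/d

The observed yield is Y_obs = Y/(1 + k_d·θ_c) = 0.442 / (1 + 0.0690 × 20.9) = 0.442 / 2.442 = 0.1810 g VSS per g ultimate BOD removed.
Substrate removed = Q·(S₀ − S) = 748 m³/d × (638 − 13.3) g/m³ = 4.67×10^5 g/d = 467.3 kg/d.
Net sludge production P_X = 0.1810 × 467.3 = 84.57 kg VSS/d.
Carbonaceous O₂ demand = substrate oxidised − cell-mass equivalent = 467.3 − 1.42 × 84.57 = 347.2 kg O₂/d.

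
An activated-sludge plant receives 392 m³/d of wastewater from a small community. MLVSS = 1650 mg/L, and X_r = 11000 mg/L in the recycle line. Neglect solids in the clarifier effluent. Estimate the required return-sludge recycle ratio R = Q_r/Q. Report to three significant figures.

R ≈ 0.176

Mass balance around the secondary clarifier (neglecting effluent solids): R = X / (X_r − X) = 1650 / (11000 − 1650) = 0.1765.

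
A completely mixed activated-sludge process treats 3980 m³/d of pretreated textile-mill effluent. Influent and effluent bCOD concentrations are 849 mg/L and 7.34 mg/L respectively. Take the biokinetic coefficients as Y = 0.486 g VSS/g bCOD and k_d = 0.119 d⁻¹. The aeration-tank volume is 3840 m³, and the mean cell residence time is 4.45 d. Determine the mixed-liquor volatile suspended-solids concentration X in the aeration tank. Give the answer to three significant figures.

X ≈ 1230 mg/L

X = Y·Q·ΔS·θ_c / [V·(1 + k_d θ_c)] = 0.486 × 3980 × (849 − 7.34) × 4.45 / [3840 × (1 + 0.119 × 4.45)] = 1233 mg/L.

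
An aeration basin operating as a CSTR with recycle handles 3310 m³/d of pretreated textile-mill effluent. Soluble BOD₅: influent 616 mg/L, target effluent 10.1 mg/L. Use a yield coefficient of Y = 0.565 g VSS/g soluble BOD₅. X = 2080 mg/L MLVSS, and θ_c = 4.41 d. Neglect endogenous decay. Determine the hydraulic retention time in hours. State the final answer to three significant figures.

Biomass mass balance (decay neglected): V·X = Y·Q·(S₀ − S)·θ_c, so V = 0.565 × 3310 × (616 − 10.1) × 4.41 / 2080 = 2402 m³.
HRT = V/Q = 2402 m³ / 3310 m³·d⁻¹ = 0.7258 d × 24 = 17.42 h.

τ ≈ 17.4 h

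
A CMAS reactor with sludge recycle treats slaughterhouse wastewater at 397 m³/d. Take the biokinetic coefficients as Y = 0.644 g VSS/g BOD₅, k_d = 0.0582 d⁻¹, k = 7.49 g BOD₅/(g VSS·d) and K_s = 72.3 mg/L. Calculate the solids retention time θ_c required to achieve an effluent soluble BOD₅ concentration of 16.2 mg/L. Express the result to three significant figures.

At the target effluent, Y k S/(K_s+S) = 0.644×7.49×16.2/88.50 = 0.8830 d⁻¹.
Then 1/θ_c = μ − k_d = 0.8830 − 0.0582 = 0.8248 d⁻¹, giving θ_c = 1.212 d.

θ_c ≈ 1.21 d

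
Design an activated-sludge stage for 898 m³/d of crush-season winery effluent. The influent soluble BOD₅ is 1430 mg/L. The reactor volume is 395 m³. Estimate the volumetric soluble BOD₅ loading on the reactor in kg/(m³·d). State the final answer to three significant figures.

Applied soluble BOD₅ load per unit volume = Q·S₀/V = (898 × 1430/1000)/395.0 = 3.251 kg soluble BOD₅·m⁻³·d⁻¹.

L_v ≈ 3.25 kg soluble BOD₅/(m³·d)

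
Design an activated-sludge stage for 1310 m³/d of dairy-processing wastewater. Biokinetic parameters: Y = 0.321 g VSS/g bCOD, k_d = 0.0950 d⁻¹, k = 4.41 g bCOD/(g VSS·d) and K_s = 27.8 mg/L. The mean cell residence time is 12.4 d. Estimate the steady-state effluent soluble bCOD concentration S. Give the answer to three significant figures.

For a completely mixed reactor with recycle the Lawrence–McCarty relation gives S = K_s·(1 + k_d·θ_c) / [θ_c·(Y·k − k_d) − 1] = 27.8 × (1 + 0.0950 × 12.4) / [12.4 × (0.321 × 4.41 − 0.0950) − 1] = 60.55 / 15.38 = 3.938 mg/L.

S ≈ 3.94 mg/L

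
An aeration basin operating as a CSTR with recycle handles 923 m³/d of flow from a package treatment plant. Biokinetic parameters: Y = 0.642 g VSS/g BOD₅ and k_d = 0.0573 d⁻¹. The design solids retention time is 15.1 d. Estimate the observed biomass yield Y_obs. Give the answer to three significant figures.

Y_obs ≈ 0.344 g VSS/g BOD₅

The observed yield is Y_obs = Y/(1 + k_d·θ_c) = 0.642 / (1 + 0.0573 × 15.1) = 0.642 / 1.865 = 0.3442 g VSS per g BOD₅ removed.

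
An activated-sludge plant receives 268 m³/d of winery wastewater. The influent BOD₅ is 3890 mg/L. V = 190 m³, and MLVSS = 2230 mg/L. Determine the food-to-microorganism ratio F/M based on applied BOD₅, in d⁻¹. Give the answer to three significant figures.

F/M ≈ 2.46 d⁻¹

F/M = Q·S₀ / (V·X) = 268 × 3890 / (190.0 × 2230) = 2.461 g BOD₅·(g VSS·d)⁻¹.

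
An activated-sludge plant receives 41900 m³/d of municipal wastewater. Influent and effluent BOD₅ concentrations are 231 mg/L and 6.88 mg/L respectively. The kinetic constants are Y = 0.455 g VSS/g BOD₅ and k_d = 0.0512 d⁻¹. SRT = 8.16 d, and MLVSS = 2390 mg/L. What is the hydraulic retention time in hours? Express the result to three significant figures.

From the SRT design equation V = Y Q (S₀−S) θ_c / [X (1 + k_d θ_c)] = 0.455 × 41900 × (231 − 6.88) × 8.16 / [2390 × (1 + 0.0512 × 8.16)] = 3.49×10^7 / 3389 = 10289 m³.
τ = V/Q = 10289/41900 = 0.2456 d, or 5.894 h.

τ ≈ 5.89 h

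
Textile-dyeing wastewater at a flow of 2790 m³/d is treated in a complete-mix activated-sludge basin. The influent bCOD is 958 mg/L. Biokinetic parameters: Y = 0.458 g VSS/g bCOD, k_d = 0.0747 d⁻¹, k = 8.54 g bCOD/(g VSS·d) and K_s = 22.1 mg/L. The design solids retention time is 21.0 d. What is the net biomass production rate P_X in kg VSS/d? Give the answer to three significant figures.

From the Monod/SRT balance for a CMAS, S = K_s·(1+k_d θ_c)/[θ_c·(Y k − k_d) − 1] = 22.1 × (1 + 0.0747 × 21.0) / [21.0 × (0.458 × 8.54 − 0.0747) − 1] = 56.77 / 79.57 = 0.7134 mg/L.
Y_obs = Y / (1 + k_d θ_c) = 0.458 / (1 + 0.0747 × 21.0) = 0.458 / 2.569 = 0.1783.
Q·(S₀ − S) = 2790 × (958 − 0.713) × 10⁻³ = 2671 kg/d removed.
P_X = Y_obs · Q(S₀ − S) = 0.1783 × 2671 = 476.2 kg VSS/d.

P_X ≈ 476 kg VSS/d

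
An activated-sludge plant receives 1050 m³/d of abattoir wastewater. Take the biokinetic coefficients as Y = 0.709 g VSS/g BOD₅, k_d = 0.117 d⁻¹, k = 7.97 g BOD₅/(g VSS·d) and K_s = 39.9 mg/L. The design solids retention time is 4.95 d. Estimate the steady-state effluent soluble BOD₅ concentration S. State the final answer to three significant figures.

From the Monod/SRT balance for a CMAS, S = K_s·(1+k_d θ_c)/[θ_c·(Y k − k_d) − 1] = 39.9 × (1 + 0.117 × 4.95) / [4.95 × (0.709 × 7.97 − 0.117) − 1] = 63.01 / 26.39 = 2.387 mg/L.

S ≈ 2.39 mg/L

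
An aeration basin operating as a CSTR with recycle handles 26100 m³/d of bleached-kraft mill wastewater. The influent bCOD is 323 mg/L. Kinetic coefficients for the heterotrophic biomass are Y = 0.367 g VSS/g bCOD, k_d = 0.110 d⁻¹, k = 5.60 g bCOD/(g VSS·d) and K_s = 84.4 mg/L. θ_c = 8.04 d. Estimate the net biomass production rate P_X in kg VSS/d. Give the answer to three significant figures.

Effluent substrate depends only on kinetics and SRT: S = K_s(1 + k_d θ_c) / [θ_c(Yk − k_d) − 1] = 84.4 × (1 + 0.110 × 8.04) / [8.04 × (0.367 × 5.60 − 0.110) − 1] = 159.0 / 14.64 = 10.86 mg/L.
Correct the yield for decay: Y_obs = Y/(1 + k_d θ_c) = 0.367 / (1 + 0.110 × 8.04) = 0.367 / 1.884 = 0.1948.
Q·(S₀ − S) = 26100 × (323 − 10.9) × 10⁻³ = 8146 kg/d removed.
Biomass produced: P_X = Y_obs·Q·ΔS = 0.1948 × 8146 ≈ 1586 kg VSS/d.

P_X ≈ 1590 kg VSS/d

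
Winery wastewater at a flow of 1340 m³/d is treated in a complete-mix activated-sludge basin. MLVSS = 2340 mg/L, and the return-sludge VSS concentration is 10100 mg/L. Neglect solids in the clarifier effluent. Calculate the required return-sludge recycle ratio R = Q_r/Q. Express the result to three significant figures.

R = Q_r/Q = X/(X_r − X) = 2340 / (10100 − 2340) = 0.3015.

R ≈ 0.302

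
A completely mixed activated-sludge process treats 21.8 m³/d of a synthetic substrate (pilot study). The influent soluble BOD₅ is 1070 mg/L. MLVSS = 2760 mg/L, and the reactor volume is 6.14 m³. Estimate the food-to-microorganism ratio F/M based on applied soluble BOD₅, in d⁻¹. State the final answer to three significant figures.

Food-to-microorganism ratio F/M = Q S₀ / (V X) = 21.8 × 1070 / (6.140 × 2760) = 1.376 d⁻¹.

F/M ≈ 1.38 d⁻¹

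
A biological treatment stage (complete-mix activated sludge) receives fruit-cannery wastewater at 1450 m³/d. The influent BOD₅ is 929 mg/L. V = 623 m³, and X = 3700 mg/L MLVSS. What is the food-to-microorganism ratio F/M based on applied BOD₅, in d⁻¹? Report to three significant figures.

F/M ≈ 0.584 d⁻¹

F/M = applied load / biomass = Q·S₀/(V·X) = 1450 × 929 / (623.0 × 3700) = 0.5844 d⁻¹.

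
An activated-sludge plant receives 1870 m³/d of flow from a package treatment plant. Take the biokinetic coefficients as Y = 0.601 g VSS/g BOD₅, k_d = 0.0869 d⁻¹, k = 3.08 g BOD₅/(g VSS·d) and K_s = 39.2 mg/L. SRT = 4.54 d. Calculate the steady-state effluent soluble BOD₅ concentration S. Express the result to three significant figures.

S ≈ 7.80 mg/L

Effluent substrate depends only on kinetics and SRT: S = K_s(1 + k_d θ_c) / [θ_c(Yk − k_d) − 1] = 39.2 × (1 + 0.0869 × 4.54) / [4.54 × (0.601 × 3.08 − 0.0869) − 1] = 54.67 / 7.009 = 7.799 mg/L.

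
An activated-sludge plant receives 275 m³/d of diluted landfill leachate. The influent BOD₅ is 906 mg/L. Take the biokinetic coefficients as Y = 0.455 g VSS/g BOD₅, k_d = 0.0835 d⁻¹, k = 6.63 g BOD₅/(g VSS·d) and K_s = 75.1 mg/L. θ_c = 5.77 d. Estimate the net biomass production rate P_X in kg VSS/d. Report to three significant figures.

P_X ≈ 75.9 kg VSS/d

From the Monod/SRT balance for a CMAS, S = K_s·(1+k_d θ_c)/[θ_c·(Y k − k_d) − 1] = 75.1 × (1 + 0.0835 × 5.77) / [5.77 × (0.455 × 6.63 − 0.0835) − 1] = 111.3 / 15.92 = 6.988 mg/L.
Correct the yield for decay: Y_obs = Y/(1 + k_d θ_c) = 0.455 / (1 + 0.0835 × 5.77) = 0.455 / 1.482 = 0.3071.
Substrate removed = Q·(S₀ − S) = 275 m³/d × (906 − 6.99) g/m³ = 2.47×10^5 g/d = 247.2 kg/d.
Biomass produced: P_X = Y_obs·Q·ΔS = 0.3071 × 247.2 ≈ 75.91 kg VSS/d.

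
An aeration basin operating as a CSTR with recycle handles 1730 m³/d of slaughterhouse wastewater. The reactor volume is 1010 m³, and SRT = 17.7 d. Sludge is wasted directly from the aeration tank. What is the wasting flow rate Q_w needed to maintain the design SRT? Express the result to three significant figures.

Wasting from the aeration tank: Q_w = V / θ_c = 1010 / 17.7 = 57.06 m³/d.

Q_w ≈ 57.1 m³/d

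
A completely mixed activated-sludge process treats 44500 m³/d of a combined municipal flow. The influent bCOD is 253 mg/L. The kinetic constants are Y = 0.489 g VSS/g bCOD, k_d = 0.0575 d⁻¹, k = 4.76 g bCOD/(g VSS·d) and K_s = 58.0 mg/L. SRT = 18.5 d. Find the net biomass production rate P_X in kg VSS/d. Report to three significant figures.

Effluent substrate depends only on kinetics and SRT: S = K_s(1 + k_d θ_c) / [θ_c(Yk − k_d) − 1] = 58.0 × (1 + 0.0575 × 18.5) / [18.5 × (0.489 × 4.76 − 0.0575) − 1] = 119.7 / 41.00 = 2.920 mg/L.
Y_obs = Y / (1 + k_d θ_c) = 0.489 / (1 + 0.0575 × 18.5) = 0.489 / 2.064 = 0.2369.
Q·(S₀ − S) = 44500 × (253 − 2.92) × 10⁻³ = 11129 kg/d removed.
Biomass produced: P_X = Y_obs·Q·ΔS = 0.2369 × 11129 ≈ 2637 kg VSS/d.

P_X ≈ 2640 kg VSS/d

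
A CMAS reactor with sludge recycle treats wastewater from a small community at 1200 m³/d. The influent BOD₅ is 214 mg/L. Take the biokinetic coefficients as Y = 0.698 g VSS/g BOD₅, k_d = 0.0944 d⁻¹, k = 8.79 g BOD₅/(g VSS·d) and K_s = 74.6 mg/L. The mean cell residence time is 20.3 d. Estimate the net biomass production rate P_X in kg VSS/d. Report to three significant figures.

For a completely mixed reactor with recycle the Lawrence–McCarty relation gives S = K_s·(1 + k_d·θ_c) / [θ_c·(Y·k − k_d) − 1] = 74.6 × (1 + 0.0944 × 20.3) / [20.3 × (0.698 × 8.79 − 0.0944) − 1] = 217.6 / 121.6 = 1.789 mg/L.
Correct the yield for decay: Y_obs = Y/(1 + k_d θ_c) = 0.698 / (1 + 0.0944 × 20.3) = 0.698 / 2.916 = 0.2393.
Substrate removed = Q·(S₀ − S) = 1200 m³/d × (214 − 1.79) g/m³ = 2.55×10^5 g/d = 254.7 kg/d.
So the net sludge growth is P_X = 0.2393 × 254.7 = 60.95 kg VSS/d.

P_X ≈ 60.9 kg VSS/d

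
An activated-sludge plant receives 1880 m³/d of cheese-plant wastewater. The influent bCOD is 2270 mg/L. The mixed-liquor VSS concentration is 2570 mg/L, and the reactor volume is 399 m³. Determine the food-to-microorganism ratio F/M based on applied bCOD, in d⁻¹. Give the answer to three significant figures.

F/M = applied load / biomass = Q·S₀/(V·X) = 1880 × 2270 / (399.0 × 2570) = 4.162 d⁻¹.

F/M ≈ 4.16 d⁻¹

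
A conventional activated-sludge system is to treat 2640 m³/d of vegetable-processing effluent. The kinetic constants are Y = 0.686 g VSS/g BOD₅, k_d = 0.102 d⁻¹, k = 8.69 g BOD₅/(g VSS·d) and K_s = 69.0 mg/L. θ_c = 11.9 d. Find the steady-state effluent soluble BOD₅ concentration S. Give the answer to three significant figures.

S ≈ 2.22 mg/L

For a completely mixed reactor with recycle the Lawrence–McCarty relation gives S = K_s·(1 + k_d·θ_c) / [θ_c·(Y·k − k_d) − 1] = 69.0 × (1 + 0.102 × 11.9) / [11.9 × (0.686 × 8.69 − 0.102) − 1] = 152.8 / 68.73 = 2.223 mg/L.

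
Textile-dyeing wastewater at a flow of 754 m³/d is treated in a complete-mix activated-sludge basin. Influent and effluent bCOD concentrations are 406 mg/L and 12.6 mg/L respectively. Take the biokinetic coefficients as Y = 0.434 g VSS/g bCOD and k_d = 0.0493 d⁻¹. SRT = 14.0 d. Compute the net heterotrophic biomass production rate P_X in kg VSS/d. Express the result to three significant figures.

Observed yield with endogenous decay: Y_obs = Y / (1 + k_d·θ_c) = 0.434 / (1 + 0.0493 × 14.0) = 0.434 / 1.690 = 0.2568 g VSS/g bCOD.
Q·(S₀ − S) = 754 × (406 − 12.6) × 10⁻³ = 296.6 kg/d removed.
P_X = Y_obs · Q(S₀ − S) = 0.2568 × 296.6 = 76.17 kg VSS/d.

P_X ≈ 76.2 kg VSS/d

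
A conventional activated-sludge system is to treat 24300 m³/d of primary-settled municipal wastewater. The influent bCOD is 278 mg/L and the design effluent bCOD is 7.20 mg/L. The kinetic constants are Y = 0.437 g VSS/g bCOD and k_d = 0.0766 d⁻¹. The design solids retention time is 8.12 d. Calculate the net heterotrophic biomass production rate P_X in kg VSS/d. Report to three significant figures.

P_X ≈ 1770 kg VSS/d

Observed yield with endogenous decay: Y_obs = Y / (1 + k_d·θ_c) = 0.437 / (1 + 0.0766 × 8.12) = 0.437 / 1.622 = 0.2694 g VSS/g bCOD.
Substrate removed = Q·(S₀ − S) = 24300 m³/d × (278 − 7.20) g/m³ = 6.58×10^6 g/d = 6580 kg/d.
So the net sludge growth is P_X = 0.2694 × 6580 = 1773 kg VSS/d.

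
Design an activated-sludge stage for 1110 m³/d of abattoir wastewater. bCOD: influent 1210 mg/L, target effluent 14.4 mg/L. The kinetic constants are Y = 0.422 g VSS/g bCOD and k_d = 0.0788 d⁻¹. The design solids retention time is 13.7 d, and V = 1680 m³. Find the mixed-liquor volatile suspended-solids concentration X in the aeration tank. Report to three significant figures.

From V·X·(1 + k_d·θ_c) = Y·Q·(S₀ − S)·θ_c: X = 0.422 × 1110 × (1210 − 14.4) × 13.7 / [1680 × (1 + 0.0788 × 13.7)] = 2196 mg/L.

X ≈ 2200 mg/L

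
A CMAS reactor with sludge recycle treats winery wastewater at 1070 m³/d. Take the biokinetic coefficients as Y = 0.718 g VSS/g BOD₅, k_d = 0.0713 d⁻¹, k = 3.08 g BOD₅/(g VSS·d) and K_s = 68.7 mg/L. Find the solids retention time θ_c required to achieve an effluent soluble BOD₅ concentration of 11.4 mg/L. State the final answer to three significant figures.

θ_c ≈ 4.11 d

At the target effluent, Y k S/(K_s+S) = 0.718×3.08×11.4/80.10 = 0.3147 d⁻¹.
1/θ_c = 0.3147 − 0.0713 = 0.2434 d⁻¹, so θ_c = 4.108 d.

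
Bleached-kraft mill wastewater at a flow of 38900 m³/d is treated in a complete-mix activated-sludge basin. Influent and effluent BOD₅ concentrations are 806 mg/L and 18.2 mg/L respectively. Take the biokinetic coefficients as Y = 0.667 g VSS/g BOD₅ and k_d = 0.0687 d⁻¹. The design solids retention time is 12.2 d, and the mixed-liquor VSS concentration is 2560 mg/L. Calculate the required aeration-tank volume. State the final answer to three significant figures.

V ≈ 53000 m³

Rearranging the biomass balance for a CMAS with decay, V = Y·Q·ΔS·θ_c / [X·(1+k_d θ_c)] = 0.667 × 38900 × (806 − 18.2) × 12.2 / [2560 × (1 + 0.0687 × 12.2)] = 2.49×10^8 / 4706 = 52995 m³.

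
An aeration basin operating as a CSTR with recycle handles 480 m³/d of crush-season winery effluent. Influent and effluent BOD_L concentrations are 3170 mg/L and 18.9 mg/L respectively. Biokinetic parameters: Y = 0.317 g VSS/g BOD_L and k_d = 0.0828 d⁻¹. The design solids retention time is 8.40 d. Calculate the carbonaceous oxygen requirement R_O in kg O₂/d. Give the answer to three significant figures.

Observed yield with endogenous decay: Y_obs = Y / (1 + k_d·θ_c) = 0.317 / (1 + 0.0828 × 8.40) = 0.317 / 1.696 = 0.1870 g VSS/g BOD_L.
ΔS = 3170 − 18.9 = 3151 mg/L, so the substrate removal rate is 480 × 3151/1000 = 1513 kg BOD_L/d.
Biomass synthesised: P_X = Y_obs × 1513 = 282.8 kg VSS/d.
Carbonaceous O₂ demand = substrate oxidised − cell-mass equivalent = 1513 − 1.42 × 282.8 = 1111 kg O₂/d.

R_O ≈ 1110 kg O₂/d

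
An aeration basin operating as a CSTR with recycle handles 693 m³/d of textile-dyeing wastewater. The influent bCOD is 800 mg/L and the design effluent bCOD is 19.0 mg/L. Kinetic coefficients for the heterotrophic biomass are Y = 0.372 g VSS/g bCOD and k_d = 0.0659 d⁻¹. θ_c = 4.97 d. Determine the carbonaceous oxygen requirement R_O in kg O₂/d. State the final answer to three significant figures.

R_O ≈ 326 kg O₂/d

Y_obs = Y / (1 + k_d θ_c) = 0.372 / (1 + 0.0659 × 4.97) = 0.372 / 1.328 = 0.2802.
Mass of bCOD removed per day: Q(S₀ − S) = 693 × 781.0 g/m³ = 541.2 kg/d.
Biomass synthesised: P_X = Y_obs × 541.2 = 151.7 kg VSS/d.
R_O = Q·ΔS − 1.42 P_X = 541.2 − 215.4 = 325.9 kg O₂/d.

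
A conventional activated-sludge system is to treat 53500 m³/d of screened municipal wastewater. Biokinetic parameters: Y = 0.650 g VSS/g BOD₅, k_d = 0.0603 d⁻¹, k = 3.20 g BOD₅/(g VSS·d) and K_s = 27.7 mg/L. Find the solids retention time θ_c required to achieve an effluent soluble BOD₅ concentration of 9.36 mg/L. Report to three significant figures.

Specific growth rate at S = 9.36 mg/L: μ = YkS/(K_s+S) = 0.650·3.20·9.36/(27.7+9.36) = 0.5253 d⁻¹.
1/θ_c = 0.5253 − 0.0603 = 0.4650 d⁻¹, so θ_c = 2.150 d.

θ_c ≈ 2.15 d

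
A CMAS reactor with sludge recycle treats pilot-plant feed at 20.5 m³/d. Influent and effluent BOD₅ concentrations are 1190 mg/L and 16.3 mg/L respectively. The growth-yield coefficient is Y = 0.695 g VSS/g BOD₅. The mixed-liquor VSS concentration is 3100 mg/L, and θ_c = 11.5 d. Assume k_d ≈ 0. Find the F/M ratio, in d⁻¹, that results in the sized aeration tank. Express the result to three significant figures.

F/M ≈ 0.127 d⁻¹

V·X = Y·Q·ΔS·θ_c gives V = 0.695 × 20.5 × (1190 − 16.3) × 11.5 / 3100 = 62.03 m³.
F/M = applied load / biomass = Q·S₀/(V·X) = 20.5 × 1190 / (62.03 × 3100) = 0.1269 d⁻¹.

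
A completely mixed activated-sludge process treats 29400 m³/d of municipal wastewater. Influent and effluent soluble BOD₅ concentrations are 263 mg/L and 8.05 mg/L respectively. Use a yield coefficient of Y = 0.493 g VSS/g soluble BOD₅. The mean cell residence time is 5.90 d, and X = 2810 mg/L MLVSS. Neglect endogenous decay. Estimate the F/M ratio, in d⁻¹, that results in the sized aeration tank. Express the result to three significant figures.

V·X = Y·Q·ΔS·θ_c gives V = 0.493 × 29400 × (263 − 8.05) × 5.90 / 2810 = 7759 m³.
F/M = applied load / biomass = Q·S₀/(V·X) = 29400 × 263 / (7759 × 2810) = 0.3547 d⁻¹.

F/M ≈ 0.355 d⁻¹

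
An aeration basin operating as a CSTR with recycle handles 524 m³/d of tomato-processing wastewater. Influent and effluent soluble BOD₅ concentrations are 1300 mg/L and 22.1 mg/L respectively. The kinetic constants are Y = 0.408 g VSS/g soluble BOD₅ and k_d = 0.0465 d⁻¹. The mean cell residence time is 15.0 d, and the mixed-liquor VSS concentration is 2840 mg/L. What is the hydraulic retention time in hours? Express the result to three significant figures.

τ ≈ 38.9 h

From the SRT design equation V = Y Q (S₀−S) θ_c / [X (1 + k_d θ_c)] = 0.408 × 524 × (1300 − 22.1) × 15.0 / [2840 × (1 + 0.0465 × 15.0)] = 4.1×10^6 / 4821 = 850.1 m³.
τ = V/Q = 850.1/524 = 1.622 d, or 38.93 h.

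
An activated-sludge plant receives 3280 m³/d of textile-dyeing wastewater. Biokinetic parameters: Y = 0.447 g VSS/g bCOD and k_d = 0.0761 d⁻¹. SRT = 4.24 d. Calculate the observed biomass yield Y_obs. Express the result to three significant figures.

Observed yield with endogenous decay: Y_obs = Y / (1 + k_d·θ_c) = 0.447 / (1 + 0.0761 × 4.24) = 0.447 / 1.323 = 0.3380 g VSS/g bCOD.

Y_obs ≈ 0.338 g VSS/g bCOD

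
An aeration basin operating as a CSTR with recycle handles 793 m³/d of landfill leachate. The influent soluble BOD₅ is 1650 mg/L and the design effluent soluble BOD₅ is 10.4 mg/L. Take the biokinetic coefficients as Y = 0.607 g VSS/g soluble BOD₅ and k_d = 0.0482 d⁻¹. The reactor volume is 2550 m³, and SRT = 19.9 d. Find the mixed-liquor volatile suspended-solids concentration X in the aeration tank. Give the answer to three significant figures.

Solving the biomass balance for X: X = Y Q (S₀−S) θ_c / [V (1+k_d θ_c)] = 0.607 × 793 × (1650 − 10.4) × 19.9 / [2550 × (1 + 0.0482 × 19.9)] = 3144 mg/L.

X ≈ 3140 mg/L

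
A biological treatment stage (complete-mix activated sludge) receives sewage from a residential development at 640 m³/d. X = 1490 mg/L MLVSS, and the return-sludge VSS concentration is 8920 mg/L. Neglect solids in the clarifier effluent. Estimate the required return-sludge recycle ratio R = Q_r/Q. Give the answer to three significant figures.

R = Q_r/Q = X/(X_r − X) = 1490 / (8920 − 1490) = 0.2005.

R ≈ 0.201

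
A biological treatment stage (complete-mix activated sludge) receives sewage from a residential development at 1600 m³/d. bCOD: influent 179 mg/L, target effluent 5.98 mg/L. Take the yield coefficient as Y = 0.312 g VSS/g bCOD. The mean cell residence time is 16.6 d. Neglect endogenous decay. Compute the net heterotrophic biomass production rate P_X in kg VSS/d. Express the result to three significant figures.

With endogenous decay neglected, the observed yield equals the true yield: Y_obs = Y = 0.312 g VSS/g bCOD.
Q·(S₀ − S) = 1600 × (179 − 5.98) × 10⁻³ = 276.8 kg/d removed.
So the net sludge growth is P_X = 0.3120 × 276.8 = 86.37 kg VSS/d.

P_X ≈ 86.4 kg VSS/d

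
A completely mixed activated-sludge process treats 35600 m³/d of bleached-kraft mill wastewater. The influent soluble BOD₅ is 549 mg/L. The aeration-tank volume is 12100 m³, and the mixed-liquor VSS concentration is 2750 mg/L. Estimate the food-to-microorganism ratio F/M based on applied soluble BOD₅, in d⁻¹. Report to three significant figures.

F/M ≈ 0.587 d⁻¹

Food-to-microorganism ratio F/M = Q S₀ / (V X) = 35600 × 549 / (12100 × 2750) = 0.5874 d⁻¹.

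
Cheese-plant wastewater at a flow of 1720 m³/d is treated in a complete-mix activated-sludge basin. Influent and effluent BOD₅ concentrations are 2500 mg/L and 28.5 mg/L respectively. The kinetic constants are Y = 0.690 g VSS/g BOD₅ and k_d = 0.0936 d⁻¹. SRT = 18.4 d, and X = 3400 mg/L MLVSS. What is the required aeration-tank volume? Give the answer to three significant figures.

V ≈ 5830 m³

Steady-state biomass mass balance: V·X·(1 + k_d·θ_c) = Y·Q·(S₀ − S)·θ_c, so V = 0.690 × 1720 × (2500 − 28.5) × 18.4 / [3400 × (1 + 0.0936 × 18.4)] = 5.4×10^7 / 9256 = 5831 m³.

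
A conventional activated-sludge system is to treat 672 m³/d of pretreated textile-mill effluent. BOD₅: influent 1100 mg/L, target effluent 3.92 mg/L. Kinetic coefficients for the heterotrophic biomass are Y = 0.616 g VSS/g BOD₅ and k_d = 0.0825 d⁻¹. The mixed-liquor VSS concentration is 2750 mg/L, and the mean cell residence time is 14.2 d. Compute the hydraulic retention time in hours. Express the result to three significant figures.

From the SRT design equation V = Y Q (S₀−S) θ_c / [X (1 + k_d θ_c)] = 0.616 × 672 × (1100 − 3.92) × 14.2 / [2750 × (1 + 0.0825 × 14.2)] = 6.44×10^6 / 5972 = 1079 m³.
τ = V/Q = 1079/672 = 1.606 d, or 38.53 h.

τ ≈ 38.5 h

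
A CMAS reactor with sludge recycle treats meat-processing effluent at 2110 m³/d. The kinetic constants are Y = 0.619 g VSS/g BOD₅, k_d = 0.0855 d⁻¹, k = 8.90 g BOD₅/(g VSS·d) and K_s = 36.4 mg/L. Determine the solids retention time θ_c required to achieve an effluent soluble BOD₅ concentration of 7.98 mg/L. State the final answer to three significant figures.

Specific growth rate at S = 7.98 mg/L: μ = YkS/(K_s+S) = 0.619·8.90·7.98/(36.4+7.98) = 0.9906 d⁻¹.
1/θ_c = 0.9906 − 0.0855 = 0.9051 d⁻¹, so θ_c = 1.105 d.

θ_c ≈ 1.10 d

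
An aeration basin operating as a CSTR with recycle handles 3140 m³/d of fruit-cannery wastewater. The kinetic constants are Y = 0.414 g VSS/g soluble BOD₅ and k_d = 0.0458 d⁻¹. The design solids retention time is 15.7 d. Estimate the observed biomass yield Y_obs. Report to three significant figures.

Y_obs ≈ 0.241 g VSS/g soluble BOD₅

Observed yield with endogenous decay: Y_obs = Y / (1 + k_d·θ_c) = 0.414 / (1 + 0.0458 × 15.7) = 0.414 / 1.719 = 0.2408 g VSS/g soluble BOD₅.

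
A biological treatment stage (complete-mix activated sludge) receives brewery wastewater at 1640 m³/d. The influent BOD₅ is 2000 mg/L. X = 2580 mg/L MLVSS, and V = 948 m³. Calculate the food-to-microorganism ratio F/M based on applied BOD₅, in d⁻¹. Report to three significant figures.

F/M = applied load / biomass = Q·S₀/(V·X) = 1640 × 2000 / (948.0 × 2580) = 1.341 d⁻¹.

F/M ≈ 1.34 d⁻¹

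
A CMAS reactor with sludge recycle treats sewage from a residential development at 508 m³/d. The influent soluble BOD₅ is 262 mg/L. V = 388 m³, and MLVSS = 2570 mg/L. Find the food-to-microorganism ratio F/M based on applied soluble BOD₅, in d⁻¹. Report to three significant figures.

F/M ≈ 0.133 d⁻¹

F/M = applied load / biomass = Q·S₀/(V·X) = 508 × 262 / (388.0 × 2570) = 0.1335 d⁻¹.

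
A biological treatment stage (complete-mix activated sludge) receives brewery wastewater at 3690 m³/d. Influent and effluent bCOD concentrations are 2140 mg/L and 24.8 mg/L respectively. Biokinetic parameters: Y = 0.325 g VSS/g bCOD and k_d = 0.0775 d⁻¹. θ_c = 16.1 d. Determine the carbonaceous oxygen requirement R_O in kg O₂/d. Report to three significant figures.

R_O ≈ 6200 kg O₂/d

The observed yield is Y_obs = Y/(1 + k_d·θ_c) = 0.325 / (1 + 0.0775 × 16.1) = 0.325 / 2.248 = 0.1446 g VSS per g bCOD removed.
Mass of bCOD removed per day: Q(S₀ − S) = 3690 × 2115 g/m³ = 7805 kg/d.
P_X = Y_obs·Q·(S₀ − S) = 0.1446 × 7805 = 1129 kg VSS/d.
R_O = Q·ΔS − 1.42 P_X = 7805 − 1603 = 6203 kg O₂/d.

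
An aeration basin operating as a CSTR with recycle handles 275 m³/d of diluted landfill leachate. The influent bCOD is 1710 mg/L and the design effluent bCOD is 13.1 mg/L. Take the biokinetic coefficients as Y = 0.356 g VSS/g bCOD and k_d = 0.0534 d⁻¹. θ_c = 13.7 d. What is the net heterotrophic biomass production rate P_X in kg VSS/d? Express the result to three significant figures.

P_X ≈ 95.9 kg VSS/d

Observed yield with endogenous decay: Y_obs = Y / (1 + k_d·θ_c) = 0.356 / (1 + 0.0534 × 13.7) = 0.356 / 1.732 = 0.2056 g VSS/g bCOD.
ΔS = 1710 − 13.1 = 1697 mg/L, so the substrate removal rate is 275 × 1697/1000 = 466.6 kg bCOD/d.
So the net sludge growth is P_X = 0.2056 × 466.6 = 95.94 kg VSS/d.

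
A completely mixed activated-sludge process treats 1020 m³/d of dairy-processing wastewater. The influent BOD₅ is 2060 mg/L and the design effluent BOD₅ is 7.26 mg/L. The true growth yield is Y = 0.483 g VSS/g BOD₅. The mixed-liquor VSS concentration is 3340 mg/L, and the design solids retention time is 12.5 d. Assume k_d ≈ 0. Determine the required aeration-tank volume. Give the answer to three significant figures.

Biomass mass balance (decay neglected): V·X = Y·Q·(S₀ − S)·θ_c, so V = 0.483 × 1020 × (2060 − 7.26) × 12.5 / 3340 = 3785 m³.

V ≈ 3780 m³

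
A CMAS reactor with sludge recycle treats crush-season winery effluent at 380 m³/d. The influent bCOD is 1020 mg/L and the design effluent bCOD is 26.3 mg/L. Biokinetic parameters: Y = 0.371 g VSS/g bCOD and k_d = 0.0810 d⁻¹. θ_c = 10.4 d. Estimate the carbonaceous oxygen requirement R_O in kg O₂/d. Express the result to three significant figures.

R_O ≈ 270 kg O₂/d

Correct the yield for decay: Y_obs = Y/(1 + k_d θ_c) = 0.371 / (1 + 0.0810 × 10.4) = 0.371 / 1.842 = 0.2014.
Q·(S₀ − S) = 380 × (1020 − 26.3) × 10⁻³ = 377.6 kg/d removed.
P_X = Y_obs·Q·(S₀ − S) = 0.2014 × 377.6 = 76.04 kg VSS/d.
R_O = Q·(S₀ − S) − 1.42·P_X = 377.6 − 1.42 × 76.04 = 269.6 kg O₂/d.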